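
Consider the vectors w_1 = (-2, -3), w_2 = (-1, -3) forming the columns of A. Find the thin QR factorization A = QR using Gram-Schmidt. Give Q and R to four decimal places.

w_1 = (-2, -3); ‖w_1‖ = 3.6056, so e_1 = (-0.5547, -0.8321).
e_1·w_2 = (-0.5547)·(-1) + (-0.8321)·(-3) = 3.0509.
u_2 = w_2 − 3.0509·e_1 = (0.6923, -0.4615).
‖u_2‖ = 0.8321, so e_2 = (0.8321, -0.5547).

Q = [[-0.5547, 0.8321], [-0.8321, -0.5547]], R = [[3.6056, 3.0509], [0.0000, 0.8321]]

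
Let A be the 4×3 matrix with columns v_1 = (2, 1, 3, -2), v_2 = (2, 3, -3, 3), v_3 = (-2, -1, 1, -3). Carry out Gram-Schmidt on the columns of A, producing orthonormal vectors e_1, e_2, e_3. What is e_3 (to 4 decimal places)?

v_1 = (2, 1, 3, -2); ‖v_1‖ = 4.2426, so e_1 = (0.4714, 0.2357, 0.7071, -0.4714).
e_1·v_2 = 0.4714·2 + 0.2357·3 + 0.7071·(-3) + (-0.4714)·3 = -1.8856.
u_2 = v_2 + 1.8856·e_1 = (2.8889, 3.4444, -1.6667, 2.1111).
‖u_2‖ = 5.2387, so e_2 = (0.5514, 0.6575, -0.3181, 0.4030).
e_1·v_3 = 0.4714·(-2) + 0.2357·(-1) + 0.7071·1 + (-0.4714)·(-3) = 0.9428; e_2·v_3 = 0.5514·(-2) + 0.6575·(-1) + (-0.3181)·1 + 0.4030·(-3) = -3.2875.
u_3 = v_3 − 0.9428·e_1 + 3.2875·e_2 = (-0.6316, 0.9393, -0.7126, -1.2308).
‖u_3‖ = 1.8176, so e_3 = (-0.3475, 0.5168, -0.3920, -0.6771).

e_3 = (-0.3475, 0.5168, -0.3920, -0.6771)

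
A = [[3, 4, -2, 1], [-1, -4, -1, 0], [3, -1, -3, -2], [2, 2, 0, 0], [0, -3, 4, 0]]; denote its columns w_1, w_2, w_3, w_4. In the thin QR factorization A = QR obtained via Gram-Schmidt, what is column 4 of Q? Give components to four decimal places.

q_1 = w_1/‖w_1‖ = (3, -1, 3, 2, 0)/4.7958 = (0.6255, -0.2085, 0.6255, 0.4170, 0.0000).
r_{12} = q_1·w_2 = 3.5447.
u_2 = w_2 − 3.5447·q_1 = (1.7826, -3.2609, -3.2174, 0.5217, -3.0000).
‖u_2‖ = 5.7823, so q_2 = (0.3083, -0.5639, -0.5564, 0.0902, -0.5188).
r_{13} = q_1·w_3 = -2.9192; r_{23} = q_2·w_3 = -0.4587.
u_3 = w_3 + 2.9192·q_1 + 0.4587·q_2 = (-0.0325, -1.8674, -1.4291, 1.2588, 3.7620).
‖u_3‖ = 4.6117, so q_3 = (-0.0070, -0.4049, -0.3099, 0.2730, 0.8158).
r_{14} = q_1·w_4 = -0.6255; r_{24} = q_2·w_4 = 1.4211; r_{34} = q_3·w_4 = 0.6127.
u_4 = w_4 + 0.6255·q_1 − 1.4211·q_2 − 0.6127·q_3 = (0.9575, 0.9191, -0.6281, -0.0346, 0.2375).
‖u_4‖ = 1.4878, so q_4 = (0.6436, 0.6178, -0.4221, -0.0233, 0.1596).

q_4 = (0.6436, 0.6178, -0.4221, -0.0233, 0.1596)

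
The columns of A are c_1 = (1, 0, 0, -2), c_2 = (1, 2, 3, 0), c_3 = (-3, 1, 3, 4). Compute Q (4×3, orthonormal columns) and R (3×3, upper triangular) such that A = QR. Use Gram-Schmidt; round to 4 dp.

Q = [[0.4472, 0.2154, -0.7705], [0.0000, 0.5384, -0.2648], [0.0000, 0.8076, 0.4334], [-0.8944, 0.1077, -0.3852]], R = [[2.2361, 0.4472, -4.9193], [0.0000, 3.7148, 2.7457], [0.0000, 0.0000, 1.8058]]

c_1 = (1, 0, 0, -2); ‖c_1‖ = 2.2361, so e_1 = (0.4472, 0.0000, 0.0000, -0.8944).
e_1·c_2 = 0.4472·1 + 0.0000·2 + 0.0000·3 + (-0.8944)·0 = 0.4472.
u_2 = c_2 − 0.4472·e_1 = (0.8000, 2.0000, 3.0000, 0.4000).
‖u_2‖ = 3.7148, so e_2 = (0.2154, 0.5384, 0.8076, 0.1077).
e_1·c_3 = 0.4472·(-3) + 0.0000·1 + 0.0000·3 + (-0.8944)·4 = -4.9193; e_2·c_3 = 0.2154·(-3) + 0.5384·1 + 0.8076·3 + 0.1077·4 = 2.7457.
u_3 = c_3 + 4.9193·e_1 − 2.7457·e_2 = (-1.3913, -0.4783, 0.7826, -0.6957).
‖u_3‖ = 1.8058, so e_3 = (-0.7705, -0.2648, 0.4334, -0.3852).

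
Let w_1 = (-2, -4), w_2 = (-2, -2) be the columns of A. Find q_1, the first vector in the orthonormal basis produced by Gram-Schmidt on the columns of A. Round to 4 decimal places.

q_1 = (-0.4472, -0.8944)

q_1 = w_1/‖w_1‖ = (-2, -4)/4.4721 = (-0.4472, -0.8944).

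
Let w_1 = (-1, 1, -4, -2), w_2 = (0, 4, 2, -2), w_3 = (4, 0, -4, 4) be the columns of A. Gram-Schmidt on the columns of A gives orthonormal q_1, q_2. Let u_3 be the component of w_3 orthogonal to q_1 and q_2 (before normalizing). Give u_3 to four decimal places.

u_3 = (4.1818, 2.4848, -1.9394, 3.0303)

w_1 = (-1, 1, -4, -2); ‖w_1‖ = 4.6904, so q_1 = (-0.2132, 0.2132, -0.8528, -0.4264).
q_1·w_2 = (-0.2132)·0 + 0.2132·4 + (-0.8528)·2 + (-0.4264)·(-2) = 0.0000.
u_2 = w_2 + 0.0000·q_1 = (0.0000, 4.0000, 2.0000, -2.0000).
‖u_2‖ = 4.8990, so q_2 = (0.0000, 0.8165, 0.4082, -0.4082).
q_1·w_3 = (-0.2132)·4 + 0.2132·0 + (-0.8528)·(-4) + (-0.4264)·4 = 0.8528; q_2·w_3 = 0.0000·4 + 0.8165·0 + 0.4082·(-4) + (-0.4082)·4 = -3.2660.
u_3 = w_3 − 0.8528·q_1 + 3.2660·q_2 = (4.1818, 2.4848, -1.9394, 3.0303).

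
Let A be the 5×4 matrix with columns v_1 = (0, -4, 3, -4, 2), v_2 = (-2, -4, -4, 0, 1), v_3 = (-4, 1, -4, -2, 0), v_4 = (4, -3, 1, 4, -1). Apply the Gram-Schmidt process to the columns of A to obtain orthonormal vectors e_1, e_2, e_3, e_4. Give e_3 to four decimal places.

e_3 = (-0.5873, 0.4776, -0.1876, -0.6257, -0.0147)

e_1 = v_1/‖v_1‖ = (0, -4, 3, -4, 2)/6.7082 = (0.0000, -0.5963, 0.4472, -0.5963, 0.2981).
r_{12} = e_1·v_2 = 0.8944.
u_2 = v_2 − 0.8944·e_1 = (-2.0000, -3.4667, -4.4000, 0.5333, 0.7333).
‖u_2‖ = 6.0166, so e_2 = (-0.3324, -0.5762, -0.7313, 0.0886, 0.1219).
r_{13} = e_1·v_3 = -1.1926; r_{23} = e_2·v_3 = 3.5014.
u_3 = v_3 + 1.1926·e_1 − 3.5014·e_2 = (-2.8361, 2.3063, -0.9061, -3.0215, -0.0712).
‖u_3‖ = 4.8289, so e_3 = (-0.5873, 0.4776, -0.1876, -0.6257, -0.0147).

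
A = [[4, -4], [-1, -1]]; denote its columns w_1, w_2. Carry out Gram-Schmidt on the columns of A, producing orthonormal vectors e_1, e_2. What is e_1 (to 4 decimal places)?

e_1 = (0.9701, -0.2425)

w_1 = (4, -1); ‖w_1‖ = 4.1231, so e_1 = (0.9701, -0.2425).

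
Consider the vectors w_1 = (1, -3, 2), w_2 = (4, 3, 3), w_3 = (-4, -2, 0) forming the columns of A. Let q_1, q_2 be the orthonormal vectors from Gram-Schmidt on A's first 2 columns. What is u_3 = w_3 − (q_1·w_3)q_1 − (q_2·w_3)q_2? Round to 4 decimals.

u_3 = (-1.5789, 0.5263, 1.5789)

w_1 = (1, -3, 2); ‖w_1‖ = 3.7417, so q_1 = (0.2673, -0.8018, 0.5345).
q_1·w_2 = 0.2673·4 + (-0.8018)·3 + 0.5345·3 = 0.2673.
u_2 = w_2 − 0.2673·q_1 = (3.9286, 3.2143, 2.8571).
‖u_2‖ = 5.8248, so q_2 = (0.6745, 0.5518, 0.4905).
q_1·w_3 = 0.2673·(-4) + (-0.8018)·(-2) + 0.5345·0 = 0.5345; q_2·w_3 = 0.6745·(-4) + 0.5518·(-2) + 0.4905·0 = -3.8015.
u_3 = w_3 − 0.5345·q_1 + 3.8015·q_2 = (-1.5789, 0.5263, 1.5789).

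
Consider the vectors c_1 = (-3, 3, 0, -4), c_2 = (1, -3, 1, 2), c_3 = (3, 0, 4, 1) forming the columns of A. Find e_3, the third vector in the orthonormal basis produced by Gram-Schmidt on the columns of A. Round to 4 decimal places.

c_1 = (-3, 3, 0, -4); ‖c_1‖ = 5.8310, so e_1 = (-0.5145, 0.5145, 0.0000, -0.6860).
e_1·c_2 = (-0.5145)·1 + 0.5145·(-3) + 0.0000·1 + (-0.6860)·2 = -3.4300.
u_2 = c_2 + 3.4300·e_1 = (-0.7647, -1.2353, 1.0000, -0.3529).
‖u_2‖ = 1.7987, so e_2 = (-0.4251, -0.6868, 0.5560, -0.1962).
e_1·c_3 = (-0.5145)·3 + 0.5145·0 + 0.0000·4 + (-0.6860)·1 = -2.2295; e_2·c_3 = (-0.4251)·3 + (-0.6868)·0 + 0.5560·4 + (-0.1962)·1 = 0.7522.
u_3 = c_3 + 2.2295·e_1 − 0.7522·e_2 = (2.1727, 1.6636, 3.5818, -0.3818).
‖u_3‖ = 4.5237, so e_3 = (0.4803, 0.3678, 0.7918, -0.0844).

e_3 = (0.4803, 0.3678, 0.7918, -0.0844)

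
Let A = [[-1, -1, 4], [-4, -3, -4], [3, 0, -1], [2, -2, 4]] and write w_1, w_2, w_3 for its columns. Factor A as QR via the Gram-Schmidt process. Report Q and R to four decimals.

w_1 = (-1, -4, 3, 2); ‖w_1‖ = 5.4772, so e_1 = (-0.1826, -0.7303, 0.5477, 0.3651).
e_1·w_2 = (-0.1826)·(-1) + (-0.7303)·(-3) + 0.5477·0 + 0.3651·(-2) = 1.6432.
u_2 = w_2 − 1.6432·e_1 = (-0.7000, -1.8000, -0.9000, -2.6000).
‖u_2‖ = 3.3615, so e_2 = (-0.2082, -0.5355, -0.2677, -0.7735).
e_1·w_3 = (-0.1826)·4 + (-0.7303)·(-4) + 0.5477·(-1) + 0.3651·4 = 3.1038; e_2·w_3 = (-0.2082)·4 + (-0.5355)·(-4) + (-0.2677)·(-1) + (-0.7735)·4 = -1.5172.
u_3 = w_3 − 3.1038·e_1 + 1.5172·e_2 = (4.2507, -2.5457, -3.1062, 1.6932).
‖u_3‖ = 6.0881, so e_3 = (0.6982, -0.4181, -0.5102, 0.2781).

Q = [[-0.1826, -0.2082, 0.6982], [-0.7303, -0.5355, -0.4181], [0.5477, -0.2677, -0.5102], [0.3651, -0.7735, 0.2781]], R = [[5.4772, 1.6432, 3.1038], [0.0000, 3.3615, -1.5172], [0.0000, 0.0000, 6.0881]]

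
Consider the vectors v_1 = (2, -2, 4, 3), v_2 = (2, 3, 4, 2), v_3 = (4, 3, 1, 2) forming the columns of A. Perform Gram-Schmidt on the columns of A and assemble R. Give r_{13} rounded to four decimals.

r_{13} = 2.0889

v_1 = (2, -2, 4, 3); ‖v_1‖ = 5.7446, so q_1 = (0.3482, -0.3482, 0.6963, 0.5222).
r_{13} = q_1·v_3 = 2.0889.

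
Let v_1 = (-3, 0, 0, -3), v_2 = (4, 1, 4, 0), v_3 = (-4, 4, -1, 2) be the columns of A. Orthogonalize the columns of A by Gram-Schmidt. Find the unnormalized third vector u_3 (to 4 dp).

v_1 = (-3, 0, 0, -3); ‖v_1‖ = 4.2426, so e_1 = (-0.7071, 0.0000, 0.0000, -0.7071).
e_1·v_2 = (-0.7071)·4 + 0.0000·1 + 0.0000·4 + (-0.7071)·0 = -2.8284.
u_2 = v_2 + 2.8284·e_1 = (2.0000, 1.0000, 4.0000, -2.0000).
‖u_2‖ = 5.0000, so e_2 = (0.4000, 0.2000, 0.8000, -0.4000).
e_1·v_3 = (-0.7071)·(-4) + 0.0000·4 + 0.0000·(-1) + (-0.7071)·2 = 1.4142; e_2·v_3 = 0.4000·(-4) + 0.2000·4 + 0.8000·(-1) + (-0.4000)·2 = -2.4000.
u_3 = v_3 − 1.4142·e_1 + 2.4000·e_2 = (-2.0400, 4.4800, 0.9200, 2.0400).

u_3 = (-2.0400, 4.4800, 0.9200, 2.0400)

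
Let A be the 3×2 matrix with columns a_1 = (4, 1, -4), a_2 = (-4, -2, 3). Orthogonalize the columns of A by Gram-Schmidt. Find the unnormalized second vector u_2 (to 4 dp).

a_1 = (4, 1, -4); ‖a_1‖ = 5.7446, so q_1 = (0.6963, 0.1741, -0.6963).
q_1·a_2 = 0.6963·(-4) + 0.1741·(-2) + (-0.6963)·3 = -5.2223.
u_2 = a_2 + 5.2223·q_1 = (-0.3636, -1.0909, -0.6364).

u_2 = (-0.3636, -1.0909, -0.6364)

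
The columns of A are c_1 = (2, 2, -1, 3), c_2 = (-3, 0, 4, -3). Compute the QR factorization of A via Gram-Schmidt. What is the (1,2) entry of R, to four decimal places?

e_1 = c_1/‖c_1‖ = (2, 2, -1, 3)/4.2426 = (0.4714, 0.4714, -0.2357, 0.7071).
r_{12} = e_1·c_2 = -4.4783.

r_{12} = -4.4783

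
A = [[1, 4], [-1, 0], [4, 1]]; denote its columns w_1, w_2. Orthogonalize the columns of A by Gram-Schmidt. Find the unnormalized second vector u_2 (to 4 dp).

u_2 = (3.5556, 0.4444, -0.7778)

w_1 = (1, -1, 4); ‖w_1‖ = 4.2426, so e_1 = (0.2357, -0.2357, 0.9428).
e_1·w_2 = 0.2357·4 + (-0.2357)·0 + 0.9428·1 = 1.8856.
u_2 = w_2 − 1.8856·e_1 = (3.5556, 0.4444, -0.7778).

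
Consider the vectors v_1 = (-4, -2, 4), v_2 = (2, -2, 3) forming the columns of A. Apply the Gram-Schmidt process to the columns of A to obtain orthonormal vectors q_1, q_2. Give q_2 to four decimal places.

q_1 = v_1/‖v_1‖ = (-4, -2, 4)/6.0000 = (-0.6667, -0.3333, 0.6667).
r_{12} = q_1·v_2 = 1.3333.
u_2 = v_2 − 1.3333·q_1 = (2.8889, -1.5556, 2.1111).
‖u_2‖ = 3.9016, so q_2 = (0.7404, -0.3987, 0.5411).

q_2 = (0.7404, -0.3987, 0.5411)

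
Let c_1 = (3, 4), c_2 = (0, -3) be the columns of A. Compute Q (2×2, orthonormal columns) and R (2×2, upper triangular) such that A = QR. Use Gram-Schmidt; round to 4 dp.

Q = [[0.6000, 0.8000], [0.8000, -0.6000]], R = [[5.0000, -2.4000], [0.0000, 1.8000]]

e_1 = c_1/‖c_1‖ = (3, 4)/5.0000 = (0.6000, 0.8000).
r_{12} = e_1·c_2 = -2.4000.
u_2 = c_2 + 2.4000·e_1 = (1.4400, -1.0800).
‖u_2‖ = 1.8000, so e_2 = (0.8000, -0.6000).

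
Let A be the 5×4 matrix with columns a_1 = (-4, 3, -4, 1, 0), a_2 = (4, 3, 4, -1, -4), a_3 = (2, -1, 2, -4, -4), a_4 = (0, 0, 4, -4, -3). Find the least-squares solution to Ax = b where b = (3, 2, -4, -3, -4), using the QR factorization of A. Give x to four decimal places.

x = (0.7766, 0.3349, 2.0828, -1.5162)

a_1 = (-4, 3, -4, 1, 0); ‖a_1‖ = 6.4807, so q_1 = (-0.6172, 0.4629, -0.6172, 0.1543, 0.0000).
q_1·a_2 = (-0.6172)·4 + 0.4629·3 + (-0.6172)·4 + 0.1543·(-1) + 0.0000·(-4) = -3.7033.
u_2 = a_2 + 3.7033·q_1 = (1.7143, 4.7143, 1.7143, -0.4286, -4.0000).
‖u_2‖ = 6.6548, so q_2 = (0.2576, 0.7084, 0.2576, -0.0644, -0.6011).
q_1·a_3 = (-0.6172)·2 + 0.4629·(-1) + (-0.6172)·2 + 0.1543·(-4) + 0.0000·(-4) = -3.5490; q_2·a_3 = 0.2576·2 + 0.7084·(-1) + 0.2576·2 + (-0.0644)·(-4) + (-0.6011)·(-4) = 2.9839.
u_3 = a_3 + 3.5490·q_1 − 2.9839·q_2 = (-0.9591, -1.4710, -0.9591, -3.2602, -2.2065).
‖u_3‖ = 4.4160, so q_3 = (-0.2172, -0.3331, -0.2172, -0.7383, -0.4996).
q_1·a_4 = (-0.6172)·0 + 0.4629·0 + (-0.6172)·4 + 0.1543·(-4) + 0.0000·(-3) = -3.0861; q_2·a_4 = 0.2576·0 + 0.7084·0 + 0.2576·4 + (-0.0644)·(-4) + (-0.6011)·(-3) = 3.0912; q_3·a_4 = (-0.2172)·0 + (-0.3331)·0 + (-0.2172)·4 + (-0.7383)·(-4) + (-0.4996)·(-3) = 3.5833.
u_4 = a_4 + 3.0861·q_1 − 3.0912·q_2 − 3.5833·q_3 = (-1.9228, 0.4323, 2.0772, -0.6793, 0.6484).
‖u_4‖ = 3.0134, so q_4 = (-0.6381, 0.1435, 0.6893, -0.2254, 0.2152).
Qᵀb = (1.0801, 3.7567, 3.7644, -4.5690).
Back-substitute: x_4 = -4.5690/3.0134 = -1.5162.
x_3 = (3.7644 − 3.5833·(-1.5162))/4.4160 = 2.0828.
x_2 = (3.7567 − 2.9839·2.0828 − 3.0912·(-1.5162))/6.6548 = 0.3349.
x_1 = (1.0801 + 3.7033·0.3349 + 3.5490·2.0828 + 3.0861·(-1.5162))/6.4807 = 0.7766.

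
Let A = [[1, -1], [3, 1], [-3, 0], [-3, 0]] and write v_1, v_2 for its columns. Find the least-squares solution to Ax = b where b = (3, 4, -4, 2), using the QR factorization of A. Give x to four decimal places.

x = (0.7692, -0.2692)

v_1 = (1, 3, -3, -3); ‖v_1‖ = 5.2915, so e_1 = (0.1890, 0.5669, -0.5669, -0.5669).
e_1·v_2 = 0.1890·(-1) + 0.5669·1 + (-0.5669)·0 + (-0.5669)·0 = 0.3780.
u_2 = v_2 − 0.3780·e_1 = (-1.0714, 0.7857, 0.2143, 0.2143).
‖u_2‖ = 1.3628, so e_2 = (-0.7862, 0.5766, 0.1572, 0.1572).
Qᵀb = (3.9686, -0.3669).
Back-substitute: x_2 = -0.3669/1.3628 = -0.2692.
x_1 = (3.9686 − 0.3780·(-0.2692))/5.2915 = 0.7692.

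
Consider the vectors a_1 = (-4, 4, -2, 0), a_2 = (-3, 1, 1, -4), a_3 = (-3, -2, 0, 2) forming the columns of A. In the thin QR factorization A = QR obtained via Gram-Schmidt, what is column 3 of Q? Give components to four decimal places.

e_3 = (-0.6764, -0.6227, 0.1074, 0.3785)

a_1 = (-4, 4, -2, 0); ‖a_1‖ = 6.0000, so e_1 = (-0.6667, 0.6667, -0.3333, 0.0000).
e_1·a_2 = (-0.6667)·(-3) + 0.6667·1 + (-0.3333)·1 + 0.0000·(-4) = 2.3333.
u_2 = a_2 − 2.3333·e_1 = (-1.4444, -0.5556, 1.7778, -4.0000).
‖u_2‖ = 4.6428, so e_2 = (-0.3111, -0.1197, 0.3829, -0.8615).
e_1·a_3 = (-0.6667)·(-3) + 0.6667·(-2) + (-0.3333)·0 + 0.0000·2 = 0.6667; e_2·a_3 = (-0.3111)·(-3) + (-0.1197)·(-2) + 0.3829·0 + (-0.8615)·2 = -0.5504.
u_3 = a_3 − 0.6667·e_1 + 0.5504·e_2 = (-2.7268, -2.5103, 0.4330, 1.5258).
‖u_3‖ = 4.0314, so e_3 = (-0.6764, -0.6227, 0.1074, 0.3785).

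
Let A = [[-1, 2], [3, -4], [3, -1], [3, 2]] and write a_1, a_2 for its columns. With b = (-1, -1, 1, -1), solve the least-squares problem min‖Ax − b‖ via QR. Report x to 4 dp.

q_1 = a_1/‖a_1‖ = (-1, 3, 3, 3)/5.2915 = (-0.1890, 0.5669, 0.5669, 0.5669).
r_{12} = q_1·a_2 = -2.0788.
u_2 = a_2 + 2.0788·q_1 = (1.6071, -2.8214, 0.1786, 3.1786).
‖u_2‖ = 4.5474, so q_2 = (0.3534, -0.6205, 0.0393, 0.6990).
Qᵀb = (-0.3780, -0.3927).
Back-substitute: x_2 = -0.3927/4.5474 = -0.0864.
x_1 = (-0.3780 + 2.0788·(-0.0864))/5.2915 = -0.1054.

x = (-0.1054, -0.0864)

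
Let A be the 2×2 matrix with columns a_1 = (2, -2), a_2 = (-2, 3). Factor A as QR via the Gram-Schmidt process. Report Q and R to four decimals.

a_1 = (2, -2); ‖a_1‖ = 2.8284, so q_1 = (0.7071, -0.7071).
q_1·a_2 = 0.7071·(-2) + (-0.7071)·3 = -3.5355.
u_2 = a_2 + 3.5355·q_1 = (0.5000, 0.5000).
‖u_2‖ = 0.7071, so q_2 = (0.7071, 0.7071).

Q = [[0.7071, 0.7071], [-0.7071, 0.7071]], R = [[2.8284, -3.5355], [0.0000, 0.7071]]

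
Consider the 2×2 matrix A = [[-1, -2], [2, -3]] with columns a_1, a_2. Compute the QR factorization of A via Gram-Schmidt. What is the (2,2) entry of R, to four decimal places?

r_{22} = 3.1305

a_1 = (-1, 2); ‖a_1‖ = 2.2361, so e_1 = (-0.4472, 0.8944).
e_1·a_2 = (-0.4472)·(-2) + 0.8944·(-3) = -1.7889.
u_2 = a_2 + 1.7889·e_1 = (-2.8000, -1.4000).
r_{22} = ‖u_2‖ = 3.1305.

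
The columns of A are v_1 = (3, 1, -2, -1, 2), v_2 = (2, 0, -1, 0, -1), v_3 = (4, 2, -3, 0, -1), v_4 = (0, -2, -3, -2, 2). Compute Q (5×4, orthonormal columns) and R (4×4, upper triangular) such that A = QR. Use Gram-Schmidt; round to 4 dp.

Q = [[0.6882, 0.5195, -0.2568, -0.4349], [0.2294, -0.1559, 0.8559, -0.3507], [-0.4588, -0.1818, -0.2996, -0.7855], [-0.2294, 0.1559, 0.2568, -0.2525], [0.4588, -0.8053, -0.2140, -0.0842]], R = [[4.3589, 1.3765, 4.1295, 2.2942], [0.0000, 2.0261, 3.1171, -1.0650], [0.0000, 0.0000, 1.7974, -1.7546], [0.0000, 0.0000, 0.0000, 3.3947]]

q_1 = v_1/‖v_1‖ = (3, 1, -2, -1, 2)/4.3589 = (0.6882, 0.2294, -0.4588, -0.2294, 0.4588).
r_{12} = q_1·v_2 = 1.3765.
u_2 = v_2 − 1.3765·q_1 = (1.0526, -0.3158, -0.3684, 0.3158, -1.6316).
‖u_2‖ = 2.0261, so q_2 = (0.5195, -0.1559, -0.1818, 0.1559, -0.8053).
r_{13} = q_1·v_3 = 4.1295; r_{23} = q_2·v_3 = 3.1171.
u_3 = v_3 − 4.1295·q_1 − 3.1171·q_2 = (-0.4615, 1.5385, -0.5385, 0.4615, -0.3846).
‖u_3‖ = 1.7974, so q_3 = (-0.2568, 0.8559, -0.2996, 0.2568, -0.2140).
r_{14} = q_1·v_4 = 2.2942; r_{24} = q_2·v_4 = -1.0650; r_{34} = q_3·v_4 = -1.7546.
u_4 = v_4 − 2.2942·q_1 + 1.0650·q_2 + 1.7546·q_3 = (-1.4762, -1.1905, -2.6667, -0.8571, -0.2857).
‖u_4‖ = 3.3947, so q_4 = (-0.4349, -0.3507, -0.7855, -0.2525, -0.0842).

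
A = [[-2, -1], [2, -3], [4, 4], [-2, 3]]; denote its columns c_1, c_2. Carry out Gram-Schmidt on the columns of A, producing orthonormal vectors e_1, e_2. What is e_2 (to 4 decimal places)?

e_2 = (-0.0984, -0.5905, 0.5413, 0.5905)

c_1 = (-2, 2, 4, -2); ‖c_1‖ = 5.2915, so e_1 = (-0.3780, 0.3780, 0.7559, -0.3780).
e_1·c_2 = (-0.3780)·(-1) + 0.3780·(-3) + 0.7559·4 + (-0.3780)·3 = 1.1339.
u_2 = c_2 − 1.1339·e_1 = (-0.5714, -3.4286, 3.1429, 3.4286).
‖u_2‖ = 5.8064, so e_2 = (-0.0984, -0.5905, 0.5413, 0.5905).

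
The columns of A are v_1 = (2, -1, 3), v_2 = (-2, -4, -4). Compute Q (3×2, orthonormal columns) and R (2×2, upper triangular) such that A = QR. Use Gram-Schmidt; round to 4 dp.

Q = [[0.5345, -0.0563], [-0.2673, -0.9578], [0.8018, -0.2817]], R = [[3.7417, -3.2071], [0.0000, 5.0709]]

q_1 = v_1/‖v_1‖ = (2, -1, 3)/3.7417 = (0.5345, -0.2673, 0.8018).
r_{12} = q_1·v_2 = -3.2071.
u_2 = v_2 + 3.2071·q_1 = (-0.2857, -4.8571, -1.4286).
‖u_2‖ = 5.0709, so q_2 = (-0.0563, -0.9578, -0.2817).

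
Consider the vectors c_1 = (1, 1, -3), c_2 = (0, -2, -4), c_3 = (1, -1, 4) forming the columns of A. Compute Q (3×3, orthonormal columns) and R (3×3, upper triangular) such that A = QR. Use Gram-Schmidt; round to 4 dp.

c_1 = (1, 1, -3); ‖c_1‖ = 3.3166, so q_1 = (0.3015, 0.3015, -0.9045).
q_1·c_2 = 0.3015·0 + 0.3015·(-2) + (-0.9045)·(-4) = 3.0151.
u_2 = c_2 − 3.0151·q_1 = (-0.9091, -2.9091, -1.2727).
‖u_2‖ = 3.3029, so q_2 = (-0.2752, -0.8808, -0.3853).
q_1·c_3 = 0.3015·1 + 0.3015·(-1) + (-0.9045)·4 = -3.6181; q_2·c_3 = (-0.2752)·1 + (-0.8808)·(-1) + (-0.3853)·4 = -0.9358.
u_3 = c_3 + 3.6181·q_1 + 0.9358·q_2 = (1.8333, -0.7333, 0.3667).
‖u_3‖ = 2.0083, so q_3 = (0.9129, -0.3651, 0.1826).

Q = [[0.3015, -0.2752, 0.9129], [0.3015, -0.8808, -0.3651], [-0.9045, -0.3853, 0.1826]], R = [[3.3166, 3.0151, -3.6181], [0.0000, 3.3029, -0.9358], [0.0000, 0.0000, 2.0083]]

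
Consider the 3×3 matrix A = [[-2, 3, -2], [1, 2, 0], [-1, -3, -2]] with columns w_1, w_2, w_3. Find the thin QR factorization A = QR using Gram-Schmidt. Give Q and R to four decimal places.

w_1 = (-2, 1, -1); ‖w_1‖ = 2.4495, so q_1 = (-0.8165, 0.4082, -0.4082).
q_1·w_2 = (-0.8165)·3 + 0.4082·2 + (-0.4082)·(-3) = -0.4082.
u_2 = w_2 + 0.4082·q_1 = (2.6667, 2.1667, -3.1667).
‖u_2‖ = 4.6726, so q_2 = (0.5707, 0.4637, -0.6777).
q_1·w_3 = (-0.8165)·(-2) + 0.4082·0 + (-0.4082)·(-2) = 2.4495; q_2·w_3 = 0.5707·(-2) + 0.4637·0 + (-0.6777)·(-2) = 0.2140.
u_3 = w_3 − 2.4495·q_1 − 0.2140·q_2 = (-0.1221, -1.0992, -0.8550).
‖u_3‖ = 1.3979, so q_3 = (-0.0874, -0.7863, -0.6116).

Q = [[-0.8165, 0.5707, -0.0874], [0.4082, 0.4637, -0.7863], [-0.4082, -0.6777, -0.6116]], R = [[2.4495, -0.4082, 2.4495], [0.0000, 4.6726, 0.2140], [0.0000, 0.0000, 1.3979]]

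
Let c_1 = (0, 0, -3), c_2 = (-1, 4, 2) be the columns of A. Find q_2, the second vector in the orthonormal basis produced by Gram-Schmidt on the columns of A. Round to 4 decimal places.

q_1 = c_1/‖c_1‖ = (0, 0, -3)/3.0000 = (0.0000, 0.0000, -1.0000).
r_{12} = q_1·c_2 = -2.0000.
u_2 = c_2 + 2.0000·q_1 = (-1.0000, 4.0000, 0.0000).
‖u_2‖ = 4.1231, so q_2 = (-0.2425, 0.9701, 0.0000).

q_2 = (-0.2425, 0.9701, 0.0000)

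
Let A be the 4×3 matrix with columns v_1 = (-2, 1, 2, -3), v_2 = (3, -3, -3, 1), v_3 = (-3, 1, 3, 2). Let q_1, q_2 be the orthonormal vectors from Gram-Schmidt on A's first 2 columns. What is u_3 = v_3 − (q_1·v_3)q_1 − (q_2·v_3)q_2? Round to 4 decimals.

u_3 = (-1.0222, -1.7889, 1.0222, 0.7667)

v_1 = (-2, 1, 2, -3); ‖v_1‖ = 4.2426, so q_1 = (-0.4714, 0.2357, 0.4714, -0.7071).
q_1·v_2 = (-0.4714)·3 + 0.2357·(-3) + 0.4714·(-3) + (-0.7071)·1 = -4.2426.
u_2 = v_2 + 4.2426·q_1 = (1.0000, -2.0000, -1.0000, -2.0000).
‖u_2‖ = 3.1623, so q_2 = (0.3162, -0.6325, -0.3162, -0.6325).
q_1·v_3 = (-0.4714)·(-3) + 0.2357·1 + 0.4714·3 + (-0.7071)·2 = 1.6499; q_2·v_3 = 0.3162·(-3) + (-0.6325)·1 + (-0.3162)·3 + (-0.6325)·2 = -3.7947.
u_3 = v_3 − 1.6499·q_1 + 3.7947·q_2 = (-1.0222, -1.7889, 1.0222, 0.7667).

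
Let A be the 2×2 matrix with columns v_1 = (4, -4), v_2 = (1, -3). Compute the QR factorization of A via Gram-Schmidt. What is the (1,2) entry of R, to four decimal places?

e_1 = v_1/‖v_1‖ = (4, -4)/5.6569 = (0.7071, -0.7071).
r_{12} = e_1·v_2 = 2.8284.

r_{12} = 2.8284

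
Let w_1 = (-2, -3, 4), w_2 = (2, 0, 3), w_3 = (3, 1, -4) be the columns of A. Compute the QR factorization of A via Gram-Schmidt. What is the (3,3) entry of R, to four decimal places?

q_1 = w_1/‖w_1‖ = (-2, -3, 4)/5.3852 = (-0.3714, -0.5571, 0.7428).
r_{12} = q_1·w_2 = 1.4856.
u_2 = w_2 − 1.4856·q_1 = (2.5517, 0.8276, 1.8966).
‖u_2‖ = 3.2853, so q_2 = (0.7767, 0.2519, 0.5773).
r_{13} = q_1·w_3 = -4.6424; r_{23} = q_2·w_3 = 0.2729.
u_3 = w_3 + 4.6424·q_1 − 0.2729·q_2 = (1.0639, -1.6550, -0.7093).
r_{33} = ‖u_3‖ = 2.0914.

r_{33} = 2.0914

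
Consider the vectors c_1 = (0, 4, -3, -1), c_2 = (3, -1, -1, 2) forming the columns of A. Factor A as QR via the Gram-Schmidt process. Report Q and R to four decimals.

Q = [[0.0000, 0.7837], [0.7845, -0.1407], [-0.5883, -0.3517], [-0.1961, 0.4923]], R = [[5.0990, -0.5883], [0.0000, 3.8280]]

q_1 = c_1/‖c_1‖ = (0, 4, -3, -1)/5.0990 = (0.0000, 0.7845, -0.5883, -0.1961).
r_{12} = q_1·c_2 = -0.5883.
u_2 = c_2 + 0.5883·q_1 = (3.0000, -0.5385, -1.3462, 1.8846).
‖u_2‖ = 3.8280, so q_2 = (0.7837, -0.1407, -0.3517, 0.4923).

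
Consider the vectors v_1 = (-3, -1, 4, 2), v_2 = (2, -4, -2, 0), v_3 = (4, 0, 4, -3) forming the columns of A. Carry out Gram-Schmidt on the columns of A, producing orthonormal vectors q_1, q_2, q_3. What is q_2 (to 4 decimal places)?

q_2 = (0.2200, -0.9532, -0.1466, 0.1466)

q_1 = v_1/‖v_1‖ = (-3, -1, 4, 2)/5.4772 = (-0.5477, -0.1826, 0.7303, 0.3651).
r_{12} = q_1·v_2 = -1.8257.
u_2 = v_2 + 1.8257·q_1 = (1.0000, -4.3333, -0.6667, 0.6667).
‖u_2‖ = 4.5461, so q_2 = (0.2200, -0.9532, -0.1466, 0.1466).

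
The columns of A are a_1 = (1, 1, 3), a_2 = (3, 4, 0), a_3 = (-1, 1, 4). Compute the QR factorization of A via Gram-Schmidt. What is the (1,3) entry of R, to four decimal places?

r_{13} = 3.6181

a_1 = (1, 1, 3); ‖a_1‖ = 3.3166, so e_1 = (0.3015, 0.3015, 0.9045).
r_{13} = e_1·a_3 = 3.6181.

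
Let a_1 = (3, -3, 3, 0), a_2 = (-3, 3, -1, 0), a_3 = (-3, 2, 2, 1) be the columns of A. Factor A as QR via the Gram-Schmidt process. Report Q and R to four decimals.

a_1 = (3, -3, 3, 0); ‖a_1‖ = 5.1962, so e_1 = (0.5774, -0.5774, 0.5774, 0.0000).
e_1·a_2 = 0.5774·(-3) + (-0.5774)·3 + 0.5774·(-1) + 0.0000·0 = -4.0415.
u_2 = a_2 + 4.0415·e_1 = (-0.6667, 0.6667, 1.3333, 0.0000).
‖u_2‖ = 1.6330, so e_2 = (-0.4082, 0.4082, 0.8165, 0.0000).
e_1·a_3 = 0.5774·(-3) + (-0.5774)·2 + 0.5774·2 + 0.0000·1 = -1.7321; e_2·a_3 = (-0.4082)·(-3) + 0.4082·2 + 0.8165·2 + 0.0000·1 = 3.6742.
u_3 = a_3 + 1.7321·e_1 − 3.6742·e_2 = (-0.5000, -0.5000, 0.0000, 1.0000).
‖u_3‖ = 1.2247, so e_3 = (-0.4082, -0.4082, 0.0000, 0.8165).

Q = [[0.5774, -0.4082, -0.4082], [-0.5774, 0.4082, -0.4082], [0.5774, 0.8165, 0.0000], [0.0000, 0.0000, 0.8165]], R = [[5.1962, -4.0415, -1.7321], [0.0000, 1.6330, 3.6742], [0.0000, 0.0000, 1.2247]]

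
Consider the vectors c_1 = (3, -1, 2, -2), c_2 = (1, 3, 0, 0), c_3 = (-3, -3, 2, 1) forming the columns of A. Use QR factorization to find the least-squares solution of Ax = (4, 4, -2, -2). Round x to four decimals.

c_1 = (3, -1, 2, -2); ‖c_1‖ = 4.2426, so e_1 = (0.7071, -0.2357, 0.4714, -0.4714).
e_1·c_2 = 0.7071·1 + (-0.2357)·3 + 0.4714·0 + (-0.4714)·0 = 0.0000.
u_2 = c_2 + 0.0000·e_1 = (1.0000, 3.0000, 0.0000, 0.0000).
‖u_2‖ = 3.1623, so e_2 = (0.3162, 0.9487, 0.0000, 0.0000).
e_1·c_3 = 0.7071·(-3) + (-0.2357)·(-3) + 0.4714·2 + (-0.4714)·1 = -0.9428; e_2·c_3 = 0.3162·(-3) + 0.9487·(-3) + 0.0000·2 + (0.0000)·1 = -3.7947.
u_3 = c_3 + 0.9428·e_1 + 3.7947·e_2 = (-1.1333, 0.3778, 2.4444, 0.5556).
‖u_3‖ = 2.7769, so e_3 = (-0.4081, 0.1360, 0.8803, 0.2001).
Qᵀb = (1.8856, 5.0596, -3.2490).
Back-substitute: x_3 = -3.2490/2.7769 = -1.1700.
x_2 = (5.0596 + 3.7947·(-1.1700))/3.1623 = 0.1960.
x_1 = (1.8856 + 0.0000·0.1960 + 0.9428·(-1.1700))/4.2426 = 0.1844.

x = (0.1844, 0.1960, -1.1700)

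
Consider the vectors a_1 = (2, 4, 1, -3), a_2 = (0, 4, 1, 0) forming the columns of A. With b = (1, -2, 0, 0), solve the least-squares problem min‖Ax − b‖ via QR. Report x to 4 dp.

a_1 = (2, 4, 1, -3); ‖a_1‖ = 5.4772, so q_1 = (0.3651, 0.7303, 0.1826, -0.5477).
q_1·a_2 = 0.3651·0 + 0.7303·4 + 0.1826·1 + (-0.5477)·0 = 3.1038.
u_2 = a_2 − 3.1038·q_1 = (-1.1333, 1.7333, 0.4333, 1.7000).
‖u_2‖ = 2.7142, so q_2 = (-0.4176, 0.6386, 0.1597, 0.6263).
Qᵀb = (-1.0954, -1.6948).
Back-substitute: x_2 = -1.6948/2.7142 = -0.6244.
x_1 = (-1.0954 − 3.1038·(-0.6244))/5.4772 = 0.1538.

x = (0.1538, -0.6244)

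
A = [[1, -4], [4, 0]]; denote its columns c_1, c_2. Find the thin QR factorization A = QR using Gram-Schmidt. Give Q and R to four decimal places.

q_1 = c_1/‖c_1‖ = (1, 4)/4.1231 = (0.2425, 0.9701).
r_{12} = q_1·c_2 = -0.9701.
u_2 = c_2 + 0.9701·q_1 = (-3.7647, 0.9412).
‖u_2‖ = 3.8806, so q_2 = (-0.9701, 0.2425).

Q = [[0.2425, -0.9701], [0.9701, 0.2425]], R = [[4.1231, -0.9701], [0.0000, 3.8806]]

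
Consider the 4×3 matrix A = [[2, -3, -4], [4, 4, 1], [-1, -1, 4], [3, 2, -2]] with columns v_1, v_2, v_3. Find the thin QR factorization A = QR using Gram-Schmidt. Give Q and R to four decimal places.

q_1 = v_1/‖v_1‖ = (2, 4, -1, 3)/5.4772 = (0.3651, 0.7303, -0.1826, 0.5477).
r_{12} = q_1·v_2 = 3.1038.
u_2 = v_2 − 3.1038·q_1 = (-4.1333, 1.7333, -0.4333, 0.3000).
‖u_2‖ = 4.5129, so q_2 = (-0.9159, 0.3841, -0.0960, 0.0665).
r_{13} = q_1·v_3 = -2.5560; r_{23} = q_2·v_3 = 3.5306.
u_3 = v_3 + 2.5560·q_1 − 3.5306·q_2 = (0.1669, 1.5106, 3.8723, -0.8347).
‖u_3‖ = 4.2428, so q_3 = (0.0393, 0.3560, 0.9127, -0.1967).

Q = [[0.3651, -0.9159, 0.0393], [0.7303, 0.3841, 0.3560], [-0.1826, -0.0960, 0.9127], [0.5477, 0.0665, -0.1967]], R = [[5.4772, 3.1038, -2.5560], [0.0000, 4.5129, 3.5306], [0.0000, 0.0000, 4.2428]]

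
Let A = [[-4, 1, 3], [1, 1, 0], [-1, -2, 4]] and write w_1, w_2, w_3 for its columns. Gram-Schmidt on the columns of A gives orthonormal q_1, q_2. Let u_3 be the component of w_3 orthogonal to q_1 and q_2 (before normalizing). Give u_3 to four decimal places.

u_3 = (0.2150, 1.9346, 1.0748)

q_1 = w_1/‖w_1‖ = (-4, 1, -1)/4.2426 = (-0.9428, 0.2357, -0.2357).
r_{12} = q_1·w_2 = -0.2357.
u_2 = w_2 + 0.2357·q_1 = (0.7778, 1.0556, -2.0556).
‖u_2‖ = 2.4381, so q_2 = (0.3190, 0.4329, -0.8431).
r_{13} = q_1·w_3 = -3.7712; r_{23} = q_2·w_3 = -2.4153.
u_3 = w_3 + 3.7712·q_1 + 2.4153·q_2 = (0.2150, 1.9346, 1.0748).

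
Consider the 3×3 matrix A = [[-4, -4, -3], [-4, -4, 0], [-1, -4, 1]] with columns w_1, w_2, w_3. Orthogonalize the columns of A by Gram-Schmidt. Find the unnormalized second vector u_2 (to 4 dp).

u_2 = (0.3636, 0.3636, -2.9091)

w_1 = (-4, -4, -1); ‖w_1‖ = 5.7446, so e_1 = (-0.6963, -0.6963, -0.1741).
e_1·w_2 = (-0.6963)·(-4) + (-0.6963)·(-4) + (-0.1741)·(-4) = 6.2668.
u_2 = w_2 − 6.2668·e_1 = (0.3636, 0.3636, -2.9091).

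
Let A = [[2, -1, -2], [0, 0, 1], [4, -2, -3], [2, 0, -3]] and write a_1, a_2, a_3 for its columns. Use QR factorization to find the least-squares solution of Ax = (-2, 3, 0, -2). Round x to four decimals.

x = (3.7500, 2.8333, 3.1667)

a_1 = (2, 0, 4, 2); ‖a_1‖ = 4.8990, so e_1 = (0.4082, 0.0000, 0.8165, 0.4082).
e_1·a_2 = 0.4082·(-1) + 0.0000·0 + 0.8165·(-2) + 0.4082·0 = -2.0412.
u_2 = a_2 + 2.0412·e_1 = (-0.1667, 0.0000, -0.3333, 0.8333).
‖u_2‖ = 0.9129, so e_2 = (-0.1826, 0.0000, -0.3651, 0.9129).
e_1·a_3 = 0.4082·(-2) + 0.0000·1 + 0.8165·(-3) + 0.4082·(-3) = -4.4907; e_2·a_3 = (-0.1826)·(-2) + 0.0000·1 + (-0.3651)·(-3) + 0.9129·(-3) = -1.2780.
u_3 = a_3 + 4.4907·e_1 + 1.2780·e_2 = (-0.4000, 1.0000, 0.2000, 0.0000).
‖u_3‖ = 1.0954, so e_3 = (-0.3651, 0.9129, 0.1826, 0.0000).
Qᵀb = (-1.6330, -1.4606, 3.4689).
Back-substitute: x_3 = 3.4689/1.0954 = 3.1667.
x_2 = (-1.4606 + 1.2780·3.1667)/0.9129 = 2.8333.
x_1 = (-1.6330 + 2.0412·2.8333 + 4.4907·3.1667)/4.8990 = 3.7500.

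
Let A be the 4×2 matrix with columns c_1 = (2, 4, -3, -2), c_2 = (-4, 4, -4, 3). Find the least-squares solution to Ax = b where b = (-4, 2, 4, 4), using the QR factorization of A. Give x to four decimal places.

x = (-0.8427, 0.5579)

c_1 = (2, 4, -3, -2); ‖c_1‖ = 5.7446, so q_1 = (0.3482, 0.6963, -0.5222, -0.3482).
q_1·c_2 = 0.3482·(-4) + 0.6963·4 + (-0.5222)·(-4) + (-0.3482)·3 = 2.4371.
u_2 = c_2 − 2.4371·q_1 = (-4.8485, 2.3030, -2.7273, 3.8485).
‖u_2‖ = 7.1457, so q_2 = (-0.6785, 0.3223, -0.3817, 0.5386).
Qᵀb = (-3.4816, 3.9863).
Back-substitute: x_2 = 3.9863/7.1457 = 0.5579.
x_1 = (-3.4816 − 2.4371·0.5579)/5.7446 = -0.8427.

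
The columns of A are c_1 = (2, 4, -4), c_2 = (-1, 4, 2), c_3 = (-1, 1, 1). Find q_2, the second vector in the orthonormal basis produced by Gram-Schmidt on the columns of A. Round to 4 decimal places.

q_2 = (-0.2981, 0.7454, 0.5963)

c_1 = (2, 4, -4); ‖c_1‖ = 6.0000, so q_1 = (0.3333, 0.6667, -0.6667).
q_1·c_2 = 0.3333·(-1) + 0.6667·4 + (-0.6667)·2 = 1.0000.
u_2 = c_2 − 1.0000·q_1 = (-1.3333, 3.3333, 2.6667).
‖u_2‖ = 4.4721, so q_2 = (-0.2981, 0.7454, 0.5963).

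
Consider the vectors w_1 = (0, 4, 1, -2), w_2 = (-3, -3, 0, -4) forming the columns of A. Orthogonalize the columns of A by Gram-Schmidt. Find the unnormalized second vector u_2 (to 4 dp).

w_1 = (0, 4, 1, -2); ‖w_1‖ = 4.5826, so q_1 = (0.0000, 0.8729, 0.2182, -0.4364).
q_1·w_2 = 0.0000·(-3) + 0.8729·(-3) + 0.2182·0 + (-0.4364)·(-4) = -0.8729.
u_2 = w_2 + 0.8729·q_1 = (-3.0000, -2.2381, 0.1905, -4.3810).

u_2 = (-3.0000, -2.2381, 0.1905, -4.3810)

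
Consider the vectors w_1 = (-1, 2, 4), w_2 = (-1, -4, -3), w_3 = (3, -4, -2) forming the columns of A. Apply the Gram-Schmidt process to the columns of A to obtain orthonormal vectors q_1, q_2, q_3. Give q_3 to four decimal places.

w_1 = (-1, 2, 4); ‖w_1‖ = 4.5826, so q_1 = (-0.2182, 0.4364, 0.8729).
q_1·w_2 = (-0.2182)·(-1) + 0.4364·(-4) + 0.8729·(-3) = -4.1461.
u_2 = w_2 + 4.1461·q_1 = (-1.9048, -2.1905, 0.6190).
‖u_2‖ = 2.9681, so q_2 = (-0.6417, -0.7380, 0.2086).
q_1·w_3 = (-0.2182)·3 + 0.4364·(-4) + 0.8729·(-2) = -4.1461; q_2·w_3 = (-0.6417)·3 + (-0.7380)·(-4) + 0.2086·(-2) = 0.6097.
u_3 = w_3 + 4.1461·q_1 − 0.6097·q_2 = (2.4865, -1.7405, 1.4919).
‖u_3‖ = 3.3820, so q_3 = (0.7352, -0.5147, 0.4411).

q_3 = (0.7352, -0.5147, 0.4411)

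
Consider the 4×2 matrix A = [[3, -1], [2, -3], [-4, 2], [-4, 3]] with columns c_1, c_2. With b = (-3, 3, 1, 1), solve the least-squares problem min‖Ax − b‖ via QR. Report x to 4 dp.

c_1 = (3, 2, -4, -4); ‖c_1‖ = 6.7082, so q_1 = (0.4472, 0.2981, -0.5963, -0.5963).
q_1·c_2 = 0.4472·(-1) + 0.2981·(-3) + (-0.5963)·2 + (-0.5963)·3 = -4.3231.
u_2 = c_2 + 4.3231·q_1 = (0.9333, -1.7111, -0.5778, 0.4222).
‖u_2‖ = 2.0763, so q_2 = (0.4495, -0.8241, -0.2783, 0.2034).
Qᵀb = (-1.6398, -3.8958).
Back-substitute: x_2 = -3.8958/2.0763 = -1.8763.
x_1 = (-1.6398 + 4.3231·(-1.8763))/6.7082 = -1.4536.

x = (-1.4536, -1.8763)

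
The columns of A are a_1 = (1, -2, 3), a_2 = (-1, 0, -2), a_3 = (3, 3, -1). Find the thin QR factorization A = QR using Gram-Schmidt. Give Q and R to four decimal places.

Q = [[0.2673, -0.4082, 0.8729], [-0.5345, -0.8165, -0.2182], [0.8018, -0.4082, -0.4364]], R = [[3.7417, -1.8708, -1.6036], [0.0000, 1.2247, -3.2660], [0.0000, 0.0000, 2.4004]]

a_1 = (1, -2, 3); ‖a_1‖ = 3.7417, so e_1 = (0.2673, -0.5345, 0.8018).
e_1·a_2 = 0.2673·(-1) + (-0.5345)·0 + 0.8018·(-2) = -1.8708.
u_2 = a_2 + 1.8708·e_1 = (-0.5000, -1.0000, -0.5000).
‖u_2‖ = 1.2247, so e_2 = (-0.4082, -0.8165, -0.4082).
e_1·a_3 = 0.2673·3 + (-0.5345)·3 + 0.8018·(-1) = -1.6036; e_2·a_3 = (-0.4082)·3 + (-0.8165)·3 + (-0.4082)·(-1) = -3.2660.
u_3 = a_3 + 1.6036·e_1 + 3.2660·e_2 = (2.0952, -0.5238, -1.0476).
‖u_3‖ = 2.4004, so e_3 = (0.8729, -0.2182, -0.4364).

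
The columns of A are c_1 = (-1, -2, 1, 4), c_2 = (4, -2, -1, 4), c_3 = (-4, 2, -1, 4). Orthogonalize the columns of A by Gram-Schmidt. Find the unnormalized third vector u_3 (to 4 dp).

c_1 = (-1, -2, 1, 4); ‖c_1‖ = 4.6904, so e_1 = (-0.2132, -0.4264, 0.2132, 0.8528).
e_1·c_2 = (-0.2132)·4 + (-0.4264)·(-2) + 0.2132·(-1) + 0.8528·4 = 3.1980.
u_2 = c_2 − 3.1980·e_1 = (4.6818, -0.6364, -1.6818, 1.2727).
‖u_2‖ = 5.1742, so e_2 = (0.9048, -0.1230, -0.3250, 0.2460).
e_1·c_3 = (-0.2132)·(-4) + (-0.4264)·2 + 0.2132·(-1) + 0.8528·4 = 3.1980; e_2·c_3 = 0.9048·(-4) + (-0.1230)·2 + (-0.3250)·(-1) + 0.2460·4 = -2.5564.
u_3 = c_3 − 3.1980·e_1 + 2.5564·e_2 = (-1.0051, 3.0492, -2.5127, 1.9015).

u_3 = (-1.0051, 3.0492, -2.5127, 1.9015)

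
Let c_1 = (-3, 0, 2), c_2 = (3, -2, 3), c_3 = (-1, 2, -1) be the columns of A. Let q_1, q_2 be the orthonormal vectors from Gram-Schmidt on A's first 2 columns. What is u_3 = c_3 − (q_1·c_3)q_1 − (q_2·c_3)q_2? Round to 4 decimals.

u_3 = (0.2888, 1.0830, 0.4332)

c_1 = (-3, 0, 2); ‖c_1‖ = 3.6056, so q_1 = (-0.8321, 0.0000, 0.5547).
q_1·c_2 = (-0.8321)·3 + 0.0000·(-2) + 0.5547·3 = -0.8321.
u_2 = c_2 + 0.8321·q_1 = (2.3077, -2.0000, 3.4615).
‖u_2‖ = 4.6160, so q_2 = (0.4999, -0.4333, 0.7499).
q_1·c_3 = (-0.8321)·(-1) + 0.0000·2 + 0.5547·(-1) = 0.2774; q_2·c_3 = 0.4999·(-1) + (-0.4333)·2 + 0.7499·(-1) = -2.1164.
u_3 = c_3 − 0.2774·q_1 + 2.1164·q_2 = (0.2888, 1.0830, 0.4332).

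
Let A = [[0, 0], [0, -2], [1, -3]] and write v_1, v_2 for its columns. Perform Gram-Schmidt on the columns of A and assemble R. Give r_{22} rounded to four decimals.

r_{22} = 2.0000

q_1 = v_1/‖v_1‖ = (0, 0, 1)/1.0000 = (0.0000, 0.0000, 1.0000).
r_{12} = q_1·v_2 = -3.0000.
u_2 = v_2 + 3.0000·q_1 = (0.0000, -2.0000, 0.0000).
r_{22} = ‖u_2‖ = 2.0000.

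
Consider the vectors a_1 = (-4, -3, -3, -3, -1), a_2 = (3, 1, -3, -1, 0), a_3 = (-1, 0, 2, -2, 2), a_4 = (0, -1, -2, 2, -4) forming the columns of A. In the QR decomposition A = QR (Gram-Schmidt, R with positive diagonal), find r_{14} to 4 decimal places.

r_{14} = 1.0553

a_1 = (-4, -3, -3, -3, -1); ‖a_1‖ = 6.6332, so e_1 = (-0.6030, -0.4523, -0.4523, -0.4523, -0.1508).
r_{14} = e_1·a_4 = 1.0553.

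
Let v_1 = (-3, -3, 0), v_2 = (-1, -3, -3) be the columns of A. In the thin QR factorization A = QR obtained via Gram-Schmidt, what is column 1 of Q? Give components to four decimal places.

e_1 = (-0.7071, -0.7071, 0.0000)

e_1 = v_1/‖v_1‖ = (-3, -3, 0)/4.2426 = (-0.7071, -0.7071, 0.0000).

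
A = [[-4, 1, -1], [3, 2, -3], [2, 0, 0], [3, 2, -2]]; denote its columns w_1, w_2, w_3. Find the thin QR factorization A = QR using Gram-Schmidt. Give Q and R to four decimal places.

e_1 = w_1/‖w_1‖ = (-4, 3, 2, 3)/6.1644 = (-0.6489, 0.4867, 0.3244, 0.4867).
r_{12} = e_1·w_2 = 1.2978.
u_2 = w_2 − 1.2978·e_1 = (1.8421, 1.3684, -0.4211, 1.3684).
‖u_2‖ = 2.7048, so e_2 = (0.6811, 0.5059, -0.1557, 0.5059).
r_{13} = e_1·w_3 = -1.7844; r_{23} = e_2·w_3 = -3.2107.
u_3 = w_3 + 1.7844·e_1 + 3.2107·e_2 = (0.0288, -0.5072, 0.0791, 0.4928).
‖u_3‖ = 0.7122, so e_3 = (0.0404, -0.7122, 0.1111, 0.6920).

Q = [[-0.6489, 0.6811, 0.0404], [0.4867, 0.5059, -0.7122], [0.3244, -0.1557, 0.1111], [0.4867, 0.5059, 0.6920]], R = [[6.1644, 1.2978, -1.7844], [0.0000, 2.7048, -3.2107], [0.0000, 0.0000, 0.7122]]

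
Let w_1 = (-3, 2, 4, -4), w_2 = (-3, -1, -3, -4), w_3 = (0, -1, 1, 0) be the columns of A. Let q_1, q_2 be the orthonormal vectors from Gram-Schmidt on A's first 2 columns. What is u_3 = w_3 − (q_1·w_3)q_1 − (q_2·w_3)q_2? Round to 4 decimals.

u_3 = (-0.0413, -1.2036, 0.5158, -0.0550)

w_1 = (-3, 2, 4, -4); ‖w_1‖ = 6.7082, so q_1 = (-0.4472, 0.2981, 0.5963, -0.5963).
q_1·w_2 = (-0.4472)·(-3) + 0.2981·(-1) + 0.5963·(-3) + (-0.5963)·(-4) = 1.6398.
u_2 = w_2 − 1.6398·q_1 = (-2.2667, -1.4889, -3.9778, -3.0222).
‖u_2‖ = 5.6843, so q_2 = (-0.3988, -0.2619, -0.6998, -0.5317).
q_1·w_3 = (-0.4472)·0 + 0.2981·(-1) + 0.5963·1 + (-0.5963)·0 = 0.2981; q_2·w_3 = (-0.3988)·0 + (-0.2619)·(-1) + (-0.6998)·1 + (-0.5317)·0 = -0.4379.
u_3 = w_3 − 0.2981·q_1 + 0.4379·q_2 = (-0.0413, -1.2036, 0.5158, -0.0550).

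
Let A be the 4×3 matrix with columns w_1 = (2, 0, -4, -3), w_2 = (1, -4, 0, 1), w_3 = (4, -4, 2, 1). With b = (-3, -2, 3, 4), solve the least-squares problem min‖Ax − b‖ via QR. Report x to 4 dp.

q_1 = w_1/‖w_1‖ = (2, 0, -4, -3)/5.3852 = (0.3714, 0.0000, -0.7428, -0.5571).
r_{12} = q_1·w_2 = -0.1857.
u_2 = w_2 + 0.1857·q_1 = (1.0690, -4.0000, -0.1379, 0.8966).
‖u_2‖ = 4.2386, so q_2 = (0.2522, -0.9437, -0.0325, 0.2115).
r_{13} = q_1·w_3 = -0.5571; r_{23} = q_2·w_3 = 4.9301.
u_3 = w_3 + 0.5571·q_1 − 4.9301·q_2 = (2.9635, 0.6526, 1.7466, -0.3532).
‖u_3‖ = 3.5191, so q_3 = (0.8421, 0.1854, 0.4963, -0.1004).
Qᵀb = (-5.5709, 1.8793, -1.8097).
Back-substitute: x_3 = -1.8097/3.5191 = -0.5143.
x_2 = (1.8793 − 4.9301·(-0.5143))/4.2386 = 1.0415.
x_1 = (-5.5709 + 0.1857·1.0415 + 0.5571·(-0.5143))/5.3852 = -1.0518.

x = (-1.0518, 1.0415, -0.5143)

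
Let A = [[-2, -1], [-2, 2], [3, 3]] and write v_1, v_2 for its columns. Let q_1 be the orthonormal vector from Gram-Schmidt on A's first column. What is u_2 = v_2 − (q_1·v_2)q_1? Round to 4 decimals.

v_1 = (-2, -2, 3); ‖v_1‖ = 4.1231, so q_1 = (-0.4851, -0.4851, 0.7276).
q_1·v_2 = (-0.4851)·(-1) + (-0.4851)·2 + 0.7276·3 = 1.6977.
u_2 = v_2 − 1.6977·q_1 = (-0.1765, 2.8235, 1.7647).

u_2 = (-0.1765, 2.8235, 1.7647)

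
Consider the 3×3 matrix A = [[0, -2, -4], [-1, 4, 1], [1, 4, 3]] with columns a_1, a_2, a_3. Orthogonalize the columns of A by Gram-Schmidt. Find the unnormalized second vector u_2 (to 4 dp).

a_1 = (0, -1, 1); ‖a_1‖ = 1.4142, so e_1 = (0.0000, -0.7071, 0.7071).
e_1·a_2 = 0.0000·(-2) + (-0.7071)·4 + 0.7071·4 = 0.0000.
u_2 = a_2 + 0.0000·e_1 = (-2.0000, 4.0000, 4.0000).

u_2 = (-2.0000, 4.0000, 4.0000)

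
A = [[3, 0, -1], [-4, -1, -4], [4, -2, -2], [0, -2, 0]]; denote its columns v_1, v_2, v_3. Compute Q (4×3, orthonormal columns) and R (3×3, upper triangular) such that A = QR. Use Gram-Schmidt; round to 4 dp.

v_1 = (3, -4, 4, 0); ‖v_1‖ = 6.4031, so q_1 = (0.4685, -0.6247, 0.6247, 0.0000).
q_1·v_2 = 0.4685·0 + (-0.6247)·(-1) + 0.6247·(-2) + 0.0000·(-2) = -0.6247.
u_2 = v_2 + 0.6247·q_1 = (0.2927, -1.3902, -1.6098, -2.0000).
‖u_2‖ = 2.9342, so q_2 = (0.0997, -0.4738, -0.5486, -0.6816).
q_1·v_3 = 0.4685·(-1) + (-0.6247)·(-4) + 0.6247·(-2) + 0.0000·0 = 0.7809; q_2·v_3 = 0.0997·(-1) + (-0.4738)·(-4) + (-0.5486)·(-2) + (-0.6816)·0 = 2.8927.
u_3 = v_3 − 0.7809·q_1 − 2.8927·q_2 = (-1.6544, -2.1416, -0.9008, 1.9717).
‖u_3‖ = 3.4674, so q_3 = (-0.4771, -0.6177, -0.2598, 0.5686).

Q = [[0.4685, 0.0997, -0.4771], [-0.6247, -0.4738, -0.6177], [0.6247, -0.5486, -0.2598], [0.0000, -0.6816, 0.5686]], R = [[6.4031, -0.6247, 0.7809], [0.0000, 2.9342, 2.8927], [0.0000, 0.0000, 3.4674]]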